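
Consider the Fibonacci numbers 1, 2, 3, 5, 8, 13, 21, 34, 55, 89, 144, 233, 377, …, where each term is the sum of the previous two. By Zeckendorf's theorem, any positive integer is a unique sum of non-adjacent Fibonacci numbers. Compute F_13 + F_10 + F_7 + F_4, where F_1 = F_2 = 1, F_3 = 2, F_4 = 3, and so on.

F_13 + F_10 + F_7 + F_4 = 233 + 55 + 13 + 3 = 304.

304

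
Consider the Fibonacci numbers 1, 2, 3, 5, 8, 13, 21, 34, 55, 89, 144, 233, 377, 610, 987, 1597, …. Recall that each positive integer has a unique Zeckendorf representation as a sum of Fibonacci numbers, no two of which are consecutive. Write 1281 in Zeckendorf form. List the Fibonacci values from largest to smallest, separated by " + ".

987 + 233 + 55 + 5 + 1

subtract 987 from 1281: 294 remains
subtract 233 from 294: 61 remains
subtract 55 from 61: 6 remains
subtract 5 from 6: 1 remains
subtract 1 from 1: 0 remains
So 1281 = 987 + 233 + 55 + 5 + 1, with no two terms consecutive in the sequence.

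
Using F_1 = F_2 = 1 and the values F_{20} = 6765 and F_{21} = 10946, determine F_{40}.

102334155

By the doubling identity F_{2k} = F_k(2F_{k+1} − F_k): F_{40} = 6765·(2·10946 − 6765) = 6765·15127 = 102334155.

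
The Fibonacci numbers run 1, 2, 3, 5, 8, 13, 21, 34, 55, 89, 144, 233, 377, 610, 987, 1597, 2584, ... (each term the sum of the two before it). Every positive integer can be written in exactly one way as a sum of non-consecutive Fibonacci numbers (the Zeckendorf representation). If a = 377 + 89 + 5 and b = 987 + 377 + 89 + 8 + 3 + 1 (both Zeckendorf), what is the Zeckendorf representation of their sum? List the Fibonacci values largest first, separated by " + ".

The two numbers are 471 and 1465, so their sum is 1936.
subtract 1597 from 1936: 339 remains
subtract 233 from 339: 106 remains
subtract 89 from 106: 17 remains
subtract 13 from 17: 4 remains
subtract 3 from 4: 1 remains
subtract 1 from 1: 0 remains

1597 + 233 + 89 + 13 + 3 + 1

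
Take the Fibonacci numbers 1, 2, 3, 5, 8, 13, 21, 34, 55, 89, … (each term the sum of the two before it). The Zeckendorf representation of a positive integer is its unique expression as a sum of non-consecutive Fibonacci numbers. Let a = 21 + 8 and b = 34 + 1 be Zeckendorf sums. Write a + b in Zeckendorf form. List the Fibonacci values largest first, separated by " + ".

55 + 8 + 1

The two numbers are 29 and 35, so their sum is 64.
Greedy algorithm:
55 ≤ 64 < 89, so take 55; remainder 9
8 ≤ 9 < 13, so take 8; remainder 1
1 ≤ 1 < 2, so take 1; remainder 0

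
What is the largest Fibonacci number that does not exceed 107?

89

89 ≤ 107 < 144, so the largest Fibonacci number not exceeding 107 is 89.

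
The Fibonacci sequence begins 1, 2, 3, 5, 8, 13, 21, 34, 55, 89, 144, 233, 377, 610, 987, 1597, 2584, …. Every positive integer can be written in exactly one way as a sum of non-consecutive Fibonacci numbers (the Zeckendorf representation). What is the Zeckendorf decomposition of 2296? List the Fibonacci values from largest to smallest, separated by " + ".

1597 + 610 + 89

subtract 1597 from 2296: 699 remains
subtract 610 from 699: 89 remains
subtract 89 from 89: 0 remains
So 2296 = 1597 + 610 + 89, with no two terms consecutive in the sequence.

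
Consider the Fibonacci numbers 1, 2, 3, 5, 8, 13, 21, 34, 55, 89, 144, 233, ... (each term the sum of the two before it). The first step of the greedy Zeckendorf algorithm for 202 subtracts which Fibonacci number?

144 ≤ 202 < 233, so the largest Fibonacci number not exceeding 202 is 144.

144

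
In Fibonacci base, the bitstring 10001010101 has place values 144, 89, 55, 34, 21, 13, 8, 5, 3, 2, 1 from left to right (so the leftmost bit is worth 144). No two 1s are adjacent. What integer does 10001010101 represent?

177

Summing the place values of the 1 bits: 144 + 21 + 8 + 3 + 1 = 177.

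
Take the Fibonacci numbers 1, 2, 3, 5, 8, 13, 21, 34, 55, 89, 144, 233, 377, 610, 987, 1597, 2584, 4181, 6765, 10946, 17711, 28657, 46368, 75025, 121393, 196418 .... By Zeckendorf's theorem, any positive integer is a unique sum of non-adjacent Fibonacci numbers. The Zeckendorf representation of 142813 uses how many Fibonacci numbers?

8

142813 − 121393 = 21420
21420 − 17711 = 3709
3709 − 2584 = 1125
1125 − 987 = 138
138 − 89 = 49
49 − 34 = 15
15 − 13 = 2
2 − 2 = 0
142813 = 121393 + 17711 + 2584 + 987 + 89 + 34 + 13 + 2, which has 8 terms.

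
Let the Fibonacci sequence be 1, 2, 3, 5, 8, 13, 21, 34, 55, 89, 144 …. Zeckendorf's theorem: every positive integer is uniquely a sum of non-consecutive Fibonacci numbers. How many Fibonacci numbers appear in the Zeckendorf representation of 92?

largest Fibonacci ≤ 92 is 89; 92 − 89 = 3
largest Fibonacci ≤ 3 is 3; 3 − 3 = 0
92 = 89 + 3, which has 2 terms.

2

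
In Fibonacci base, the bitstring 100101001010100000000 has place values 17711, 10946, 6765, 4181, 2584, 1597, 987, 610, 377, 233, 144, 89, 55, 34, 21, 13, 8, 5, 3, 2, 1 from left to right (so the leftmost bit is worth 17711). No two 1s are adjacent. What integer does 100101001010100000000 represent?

Summing the place values of the 1 bits: 17711 + 4181 + 1597 + 377 + 144 + 55 = 24065.

24065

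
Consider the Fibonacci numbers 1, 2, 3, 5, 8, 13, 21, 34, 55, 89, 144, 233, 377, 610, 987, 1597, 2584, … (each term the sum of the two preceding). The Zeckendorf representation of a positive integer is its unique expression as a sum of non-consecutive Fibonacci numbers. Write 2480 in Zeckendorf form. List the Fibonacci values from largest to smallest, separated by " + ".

subtract 1597 from 2480: 883 remains
subtract 610 from 883: 273 remains
subtract 233 from 273: 40 remains
subtract 34 from 40: 6 remains
subtract 5 from 6: 1 remains
subtract 1 from 1: 0 remains
So 2480 = 1597 + 610 + 233 + 34 + 5 + 1, with no two terms consecutive in the sequence.

1597 + 610 + 233 + 34 + 5 + 1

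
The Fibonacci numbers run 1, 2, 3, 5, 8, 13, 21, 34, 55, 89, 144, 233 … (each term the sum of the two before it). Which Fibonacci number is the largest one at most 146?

144 ≤ 146 < 233, so the largest Fibonacci number not exceeding 146 is 144.

144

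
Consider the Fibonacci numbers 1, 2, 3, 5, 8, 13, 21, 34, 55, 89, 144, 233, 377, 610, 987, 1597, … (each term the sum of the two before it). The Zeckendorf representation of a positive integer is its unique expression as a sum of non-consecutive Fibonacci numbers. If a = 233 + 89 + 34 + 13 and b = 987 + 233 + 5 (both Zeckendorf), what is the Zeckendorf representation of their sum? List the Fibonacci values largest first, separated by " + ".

The two numbers are 369 and 1225, so their sum is 1594.
largest Fibonacci ≤ 1594 is 987; 1594 − 987 = 607
largest Fibonacci ≤ 607 is 377; 607 − 377 = 230
largest Fibonacci ≤ 230 is 144; 230 − 144 = 86
largest Fibonacci ≤ 86 is 55; 86 − 55 = 31
largest Fibonacci ≤ 31 is 21; 31 − 21 = 10
largest Fibonacci ≤ 10 is 8; 10 − 8 = 2
largest Fibonacci ≤ 2 is 2; 2 − 2 = 0

987 + 377 + 144 + 55 + 21 + 8 + 2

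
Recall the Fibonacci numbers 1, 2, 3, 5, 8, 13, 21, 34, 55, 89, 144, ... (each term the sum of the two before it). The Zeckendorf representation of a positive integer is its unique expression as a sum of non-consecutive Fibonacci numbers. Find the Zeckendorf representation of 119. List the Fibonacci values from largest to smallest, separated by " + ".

Greedy algorithm:
119: greatest Fibonacci not exceeding it is 89, leaving 30
30: greatest Fibonacci not exceeding it is 21, leaving 9
9: greatest Fibonacci not exceeding it is 8, leaving 1
1: greatest Fibonacci not exceeding it is 1, leaving 0
So 119 = 89 + 21 + 8 + 1, with no two terms consecutive in the sequence.

89 + 21 + 8 + 1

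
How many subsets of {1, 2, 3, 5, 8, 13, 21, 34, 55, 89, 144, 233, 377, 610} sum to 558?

18

Starting from the Zeckendorf form and repeatedly splitting a term F_k into F_{k−1} + F_{k−2} (when neither is already used) reaches every representation.
558 = 377+144+34+3 = 377+144+34+2+1 = 377+144+21+13+3 = 377+89+55+34+3 = … (14 more), for 18 in all.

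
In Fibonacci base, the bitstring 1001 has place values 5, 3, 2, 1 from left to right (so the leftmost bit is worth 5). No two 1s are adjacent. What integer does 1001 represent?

6

Summing the place values of the 1 bits: 5 + 1 = 6.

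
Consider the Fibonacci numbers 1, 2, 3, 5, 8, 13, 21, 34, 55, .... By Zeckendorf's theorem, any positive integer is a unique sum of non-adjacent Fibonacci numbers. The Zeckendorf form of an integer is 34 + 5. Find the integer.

39

34 + 5 = 39.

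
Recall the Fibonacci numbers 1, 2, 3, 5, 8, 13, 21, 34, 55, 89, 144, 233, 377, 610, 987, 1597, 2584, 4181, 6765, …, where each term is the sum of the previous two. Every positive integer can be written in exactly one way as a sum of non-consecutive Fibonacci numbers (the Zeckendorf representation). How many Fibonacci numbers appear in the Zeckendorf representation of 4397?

4181 ≤ 4397 < 6765, so take 4181; remainder 216
144 ≤ 216 < 233, so take 144; remainder 72
55 ≤ 72 < 89, so take 55; remainder 17
13 ≤ 17 < 21, so take 13; remainder 4
3 ≤ 4 < 5, so take 3; remainder 1
1 ≤ 1 < 2, so take 1; remainder 0
4397 = 4181 + 144 + 55 + 13 + 3 + 1, which has 6 terms.

6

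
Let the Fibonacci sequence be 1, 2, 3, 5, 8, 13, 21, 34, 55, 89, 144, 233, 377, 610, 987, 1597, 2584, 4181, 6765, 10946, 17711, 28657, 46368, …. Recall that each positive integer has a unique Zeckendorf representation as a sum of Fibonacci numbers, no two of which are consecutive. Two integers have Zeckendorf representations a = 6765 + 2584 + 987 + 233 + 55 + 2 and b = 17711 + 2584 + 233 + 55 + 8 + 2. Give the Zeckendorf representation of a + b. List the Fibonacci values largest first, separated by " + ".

The two numbers are 10626 and 20593, so their sum is 31219.
31219: greatest Fibonacci not exceeding it is 28657, leaving 2562
2562: greatest Fibonacci not exceeding it is 1597, leaving 965
965: greatest Fibonacci not exceeding it is 610, leaving 355
355: greatest Fibonacci not exceeding it is 233, leaving 122
122: greatest Fibonacci not exceeding it is 89, leaving 33
33: greatest Fibonacci not exceeding it is 21, leaving 12
12: greatest Fibonacci not exceeding it is 8, leaving 4
4: greatest Fibonacci not exceeding it is 3, leaving 1
1: greatest Fibonacci not exceeding it is 1, leaving 0

28657 + 1597 + 610 + 233 + 89 + 21 + 8 + 3 + 1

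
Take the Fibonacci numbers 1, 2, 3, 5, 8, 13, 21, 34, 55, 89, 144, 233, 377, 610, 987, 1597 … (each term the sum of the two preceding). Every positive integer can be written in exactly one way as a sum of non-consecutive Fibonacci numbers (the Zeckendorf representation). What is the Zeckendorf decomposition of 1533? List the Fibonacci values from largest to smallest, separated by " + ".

Greedily peel off the largest Fibonacci term at each step:
largest Fibonacci ≤ 1533 is 987; 1533 − 987 = 546
largest Fibonacci ≤ 546 is 377; 546 − 377 = 169
largest Fibonacci ≤ 169 is 144; 169 − 144 = 25
largest Fibonacci ≤ 25 is 21; 25 − 21 = 4
largest Fibonacci ≤ 4 is 3; 4 − 3 = 1
largest Fibonacci ≤ 1 is 1; 1 − 1 = 0
So 1533 = 987 + 377 + 144 + 21 + 3 + 1, with no two terms consecutive in the sequence.

987 + 377 + 144 + 21 + 3 + 1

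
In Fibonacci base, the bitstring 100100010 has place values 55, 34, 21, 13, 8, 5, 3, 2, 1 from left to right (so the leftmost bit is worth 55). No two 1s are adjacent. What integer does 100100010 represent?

Summing the place values of the 1 bits: 55 + 13 + 2 = 70.

70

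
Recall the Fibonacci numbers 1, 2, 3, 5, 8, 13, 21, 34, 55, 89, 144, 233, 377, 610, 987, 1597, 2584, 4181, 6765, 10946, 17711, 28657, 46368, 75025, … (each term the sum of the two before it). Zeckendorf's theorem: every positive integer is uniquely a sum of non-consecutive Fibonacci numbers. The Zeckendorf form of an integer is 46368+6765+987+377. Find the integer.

54497

46368+6765+987+377 = 54497.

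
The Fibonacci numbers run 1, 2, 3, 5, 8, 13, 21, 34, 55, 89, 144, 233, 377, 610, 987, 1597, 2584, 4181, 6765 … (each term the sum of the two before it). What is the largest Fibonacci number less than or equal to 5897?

4181

4181 ≤ 5897 < 6765, so the largest Fibonacci number not exceeding 5897 is 4181.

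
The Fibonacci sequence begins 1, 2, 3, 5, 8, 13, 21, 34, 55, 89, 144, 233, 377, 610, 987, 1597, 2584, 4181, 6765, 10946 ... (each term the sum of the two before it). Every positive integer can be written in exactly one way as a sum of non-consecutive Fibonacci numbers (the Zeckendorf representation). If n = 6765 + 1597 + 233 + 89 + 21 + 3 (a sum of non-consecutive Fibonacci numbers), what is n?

6765 + 1597 + 233 + 89 + 21 + 3 = 8708.

8708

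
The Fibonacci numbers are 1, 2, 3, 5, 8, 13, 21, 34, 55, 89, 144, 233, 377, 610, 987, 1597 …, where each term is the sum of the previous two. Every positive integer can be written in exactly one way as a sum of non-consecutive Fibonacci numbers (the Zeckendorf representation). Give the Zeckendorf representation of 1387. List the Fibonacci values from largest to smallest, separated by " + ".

subtract 987 from 1387: 400 remains
subtract 377 from 400: 23 remains
subtract 21 from 23: 2 remains
subtract 2 from 2: 0 remains
So 1387 = 987 + 377 + 21 + 2, with no two terms consecutive in the sequence.

987 + 377 + 21 + 2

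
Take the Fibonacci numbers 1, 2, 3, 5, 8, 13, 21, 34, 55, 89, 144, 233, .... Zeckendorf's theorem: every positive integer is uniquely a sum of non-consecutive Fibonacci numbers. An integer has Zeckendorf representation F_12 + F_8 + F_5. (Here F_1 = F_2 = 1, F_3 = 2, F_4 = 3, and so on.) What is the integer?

F_12 + F_8 + F_5 = 144 + 21 + 5 = 170.

170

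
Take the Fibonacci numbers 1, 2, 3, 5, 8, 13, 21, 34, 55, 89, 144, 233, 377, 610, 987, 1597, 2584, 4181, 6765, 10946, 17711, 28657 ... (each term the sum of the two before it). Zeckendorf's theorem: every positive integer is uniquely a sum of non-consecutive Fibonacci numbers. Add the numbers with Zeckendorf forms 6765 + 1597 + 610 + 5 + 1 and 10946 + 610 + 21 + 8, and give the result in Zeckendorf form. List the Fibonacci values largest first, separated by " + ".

The two numbers are 8978 and 11585, so their sum is 20563.
Repeatedly subtract the largest Fibonacci number that fits:
take 17711 (≤ 20563); 20563 − 17711 = 2852
take 2584 (≤ 2852); 2852 − 2584 = 268
take 233 (≤ 268); 268 − 233 = 35
take 34 (≤ 35); 35 − 34 = 1
take 1 (≤ 1); 1 − 1 = 0

17711 + 2584 + 233 + 34 + 1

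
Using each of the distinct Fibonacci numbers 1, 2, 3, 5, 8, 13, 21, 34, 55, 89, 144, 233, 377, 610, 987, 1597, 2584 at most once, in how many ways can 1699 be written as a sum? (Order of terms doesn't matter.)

29

Each representation comes from the Zeckendorf form by replacing some F_k with F_{k−1} + F_{k−2} where possible.
1699 = 1597+89+13 = 1597+89+8+5 = 1597+55+34+13 = … (26 more), for 29 in all.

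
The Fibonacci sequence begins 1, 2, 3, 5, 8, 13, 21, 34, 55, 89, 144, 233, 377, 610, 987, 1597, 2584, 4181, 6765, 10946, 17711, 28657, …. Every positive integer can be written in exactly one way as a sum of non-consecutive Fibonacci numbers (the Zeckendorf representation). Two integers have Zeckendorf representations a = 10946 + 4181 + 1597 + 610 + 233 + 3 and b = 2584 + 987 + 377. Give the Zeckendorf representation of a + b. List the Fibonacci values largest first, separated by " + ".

The two numbers are 17570 and 3948, so their sum is 21518.
21518 − 17711 = 3807
3807 − 2584 = 1223
1223 − 987 = 236
236 − 233 = 3
3 − 3 = 0

17711 + 2584 + 987 + 233 + 3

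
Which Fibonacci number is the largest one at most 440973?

317811 ≤ 440973 < 514229, so the largest Fibonacci number not exceeding 440973 is 317811.

317811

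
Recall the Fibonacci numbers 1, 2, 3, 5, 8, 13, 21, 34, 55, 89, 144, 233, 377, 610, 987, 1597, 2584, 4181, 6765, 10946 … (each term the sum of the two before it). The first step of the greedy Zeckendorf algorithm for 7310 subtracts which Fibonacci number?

6765

6765 ≤ 7310 < 10946, so the largest Fibonacci number not exceeding 7310 is 6765.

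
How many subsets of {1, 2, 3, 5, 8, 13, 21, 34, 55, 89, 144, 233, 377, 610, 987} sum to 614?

6

614 = 610+3+1 = 377+233+3+1 = 377+144+89+3+1 = 377+144+55+34+3+1 = 377+144+55+21+13+3+1 = … (1 more), for 6 in all.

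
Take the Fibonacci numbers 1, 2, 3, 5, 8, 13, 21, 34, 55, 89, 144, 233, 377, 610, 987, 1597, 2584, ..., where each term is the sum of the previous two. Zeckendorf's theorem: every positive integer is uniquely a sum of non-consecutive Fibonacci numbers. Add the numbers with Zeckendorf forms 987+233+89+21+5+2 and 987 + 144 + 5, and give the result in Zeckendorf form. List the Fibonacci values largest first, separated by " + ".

1597 + 610 + 233 + 21 + 8 + 3 + 1

The two numbers are 1337 and 1136, so their sum is 2473.
Greedily peel off the largest Fibonacci term at each step:
take 1597 (≤ 2473); 2473 − 1597 = 876
take 610 (≤ 876); 876 − 610 = 266
take 233 (≤ 266); 266 − 233 = 33
take 21 (≤ 33); 33 − 21 = 12
take 8 (≤ 12); 12 − 8 = 4
take 3 (≤ 4); 4 − 3 = 1
take 1 (≤ 1); 1 − 1 = 0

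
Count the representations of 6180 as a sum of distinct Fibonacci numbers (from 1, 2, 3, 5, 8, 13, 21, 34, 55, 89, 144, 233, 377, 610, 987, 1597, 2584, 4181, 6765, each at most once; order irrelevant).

6180 = 4181+1597+377+21+3+1 = 4181+1597+377+13+8+3+1 = 4181+1597+233+144+21+3+1 = 4181+987+610+377+21+3+1 = 4181+1597+233+144+13+8+3+1 = … (16 more), for 21 in all.

21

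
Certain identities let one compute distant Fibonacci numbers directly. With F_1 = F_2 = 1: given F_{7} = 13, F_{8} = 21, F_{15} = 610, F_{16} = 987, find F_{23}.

28657

By the addition formula F_{m+n} = F_m F_{n+1} + F_{m−1} F_n with m=8, n=15: F_{23} = 21·987 + 13·610 = 20727 + 7930 = 28657.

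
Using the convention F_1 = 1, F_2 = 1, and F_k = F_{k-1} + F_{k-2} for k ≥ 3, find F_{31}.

Iterating the recurrence up to F_{26} = 121393 and F_{25} = 75025:
F_{27} = F_{26} + F_{25} = 121393 + 75025 = 196418
F_{28} = F_{27} + F_{26} = 196418 + 121393 = 317811
F_{29} = F_{28} + F_{27} = 317811 + 196418 = 514229
F_{30} = F_{29} + F_{28} = 514229 + 317811 = 832040
F_{31} = F_{30} + F_{29} = 832040 + 514229 = 1346269

1346269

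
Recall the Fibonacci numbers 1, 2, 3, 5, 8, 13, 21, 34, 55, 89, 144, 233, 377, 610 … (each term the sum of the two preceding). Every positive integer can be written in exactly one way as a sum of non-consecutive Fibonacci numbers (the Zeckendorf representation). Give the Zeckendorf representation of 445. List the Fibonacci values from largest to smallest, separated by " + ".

377 + 55 + 13

take 377 (≤ 445); 445 − 377 = 68
take 55 (≤ 68); 68 − 55 = 13
take 13 (≤ 13); 13 − 13 = 0
So 445 = 377 + 55 + 13, with no two terms consecutive in the sequence.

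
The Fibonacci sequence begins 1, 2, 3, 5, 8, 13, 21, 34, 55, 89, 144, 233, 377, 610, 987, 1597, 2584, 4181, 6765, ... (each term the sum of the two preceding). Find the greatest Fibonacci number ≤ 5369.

4181

4181 ≤ 5369 < 6765, so the largest Fibonacci number not exceeding 5369 is 4181.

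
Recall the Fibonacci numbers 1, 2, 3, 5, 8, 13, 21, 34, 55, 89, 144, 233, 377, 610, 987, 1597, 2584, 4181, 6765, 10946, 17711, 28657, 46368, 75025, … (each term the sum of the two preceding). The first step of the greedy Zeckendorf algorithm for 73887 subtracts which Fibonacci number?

46368

46368 ≤ 73887 < 75025, so the largest Fibonacci number not exceeding 73887 is 46368.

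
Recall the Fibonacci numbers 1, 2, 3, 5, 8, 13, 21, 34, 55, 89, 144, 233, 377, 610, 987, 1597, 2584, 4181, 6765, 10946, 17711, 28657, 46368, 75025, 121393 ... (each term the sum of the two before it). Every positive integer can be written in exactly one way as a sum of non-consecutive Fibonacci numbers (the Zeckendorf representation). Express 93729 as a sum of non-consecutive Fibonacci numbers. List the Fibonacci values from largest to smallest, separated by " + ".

Repeatedly subtract the largest Fibonacci number that fits:
subtract 75025 from 93729: 18704 remains
subtract 17711 from 18704: 993 remains
subtract 987 from 993: 6 remains
subtract 5 from 6: 1 remains
subtract 1 from 1: 0 remains
So 93729 = 75025 + 17711 + 987 + 5 + 1, with no two terms consecutive in the sequence.

75025 + 17711 + 987 + 5 + 1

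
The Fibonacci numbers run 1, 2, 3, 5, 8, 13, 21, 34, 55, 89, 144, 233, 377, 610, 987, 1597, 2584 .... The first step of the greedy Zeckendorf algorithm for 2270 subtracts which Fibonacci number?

1597 ≤ 2270 < 2584, so the largest Fibonacci number not exceeding 2270 is 1597.

1597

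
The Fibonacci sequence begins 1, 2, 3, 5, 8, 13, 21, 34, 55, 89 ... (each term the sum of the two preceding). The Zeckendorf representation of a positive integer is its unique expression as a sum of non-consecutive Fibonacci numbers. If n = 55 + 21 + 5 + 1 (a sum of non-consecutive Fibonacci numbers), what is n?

82

55 + 21 + 5 + 1 = 82.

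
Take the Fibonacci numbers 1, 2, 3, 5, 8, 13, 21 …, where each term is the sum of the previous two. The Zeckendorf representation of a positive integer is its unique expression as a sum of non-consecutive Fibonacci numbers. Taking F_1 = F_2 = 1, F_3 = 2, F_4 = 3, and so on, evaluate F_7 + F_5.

F_7 + F_5 = 13 + 5 = 18.

18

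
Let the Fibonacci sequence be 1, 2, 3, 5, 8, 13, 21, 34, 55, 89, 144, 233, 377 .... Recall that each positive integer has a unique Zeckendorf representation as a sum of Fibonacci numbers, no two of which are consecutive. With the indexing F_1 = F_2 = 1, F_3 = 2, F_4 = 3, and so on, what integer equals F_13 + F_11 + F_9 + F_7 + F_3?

371

F_13 + F_11 + F_9 + F_7 + F_3 = 233 + 89 + 34 + 13 + 2 = 371.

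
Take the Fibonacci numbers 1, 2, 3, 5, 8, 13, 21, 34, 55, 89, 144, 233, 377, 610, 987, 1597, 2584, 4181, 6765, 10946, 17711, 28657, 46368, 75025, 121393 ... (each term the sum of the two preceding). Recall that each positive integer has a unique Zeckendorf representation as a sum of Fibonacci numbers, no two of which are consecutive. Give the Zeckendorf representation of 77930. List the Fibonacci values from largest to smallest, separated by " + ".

75025 + 2584 + 233 + 55 + 21 + 8 + 3 + 1

77930 − 75025 = 2905
2905 − 2584 = 321
321 − 233 = 88
88 − 55 = 33
33 − 21 = 12
12 − 8 = 4
4 − 3 = 1
1 − 1 = 0
So 77930 = 75025 + 2584 + 233 + 55 + 21 + 8 + 3 + 1, with no two terms consecutive in the sequence.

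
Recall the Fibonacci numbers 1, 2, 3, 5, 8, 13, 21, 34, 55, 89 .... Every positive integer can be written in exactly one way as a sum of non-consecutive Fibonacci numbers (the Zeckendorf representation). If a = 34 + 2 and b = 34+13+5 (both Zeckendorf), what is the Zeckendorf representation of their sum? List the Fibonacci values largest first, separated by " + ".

The two numbers are 36 and 52, so their sum is 88.
88 − 55 = 33
33 − 21 = 12
12 − 8 = 4
4 − 3 = 1
1 − 1 = 0

55 + 21 + 8 + 3 + 1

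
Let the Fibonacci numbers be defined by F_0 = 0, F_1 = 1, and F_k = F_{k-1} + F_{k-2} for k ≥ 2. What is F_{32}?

Iterating the recurrence up to F_{28} = 317811 and F_{27} = 196418:
F_{29} = F_{28} + F_{27} = 317811 + 196418 = 514229
F_{30} = F_{29} + F_{28} = 514229 + 317811 = 832040
F_{31} = F_{30} + F_{29} = 832040 + 514229 = 1346269
F_{32} = F_{31} + F_{30} = 1346269 + 832040 = 2178309

2178309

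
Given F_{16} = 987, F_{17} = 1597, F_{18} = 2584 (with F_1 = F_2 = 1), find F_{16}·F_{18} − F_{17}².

987·2584 − 1597² = 2550408 − 2550409 = -1. (Cassini's identity: F_{k−1}F_{k+1} − F_k² = (−1)^k.)

-1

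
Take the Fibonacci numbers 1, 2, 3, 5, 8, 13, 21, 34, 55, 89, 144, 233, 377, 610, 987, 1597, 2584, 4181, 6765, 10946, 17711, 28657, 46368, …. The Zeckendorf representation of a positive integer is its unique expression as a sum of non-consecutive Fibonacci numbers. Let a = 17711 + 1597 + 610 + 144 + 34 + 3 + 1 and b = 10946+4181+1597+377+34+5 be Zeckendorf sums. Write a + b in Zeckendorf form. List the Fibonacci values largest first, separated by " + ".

28657 + 6765 + 1597 + 144 + 55 + 21 + 1

The two numbers are 20100 and 17140, so their sum is 37240.
Greedily peel off the largest Fibonacci term at each step:
37240 − 28657 = 8583
8583 − 6765 = 1818
1818 − 1597 = 221
221 − 144 = 77
77 − 55 = 22
22 − 21 = 1
1 − 1 = 0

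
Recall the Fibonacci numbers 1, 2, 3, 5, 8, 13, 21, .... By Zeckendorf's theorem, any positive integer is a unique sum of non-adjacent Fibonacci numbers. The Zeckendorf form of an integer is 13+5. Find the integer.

13+5 = 18.

18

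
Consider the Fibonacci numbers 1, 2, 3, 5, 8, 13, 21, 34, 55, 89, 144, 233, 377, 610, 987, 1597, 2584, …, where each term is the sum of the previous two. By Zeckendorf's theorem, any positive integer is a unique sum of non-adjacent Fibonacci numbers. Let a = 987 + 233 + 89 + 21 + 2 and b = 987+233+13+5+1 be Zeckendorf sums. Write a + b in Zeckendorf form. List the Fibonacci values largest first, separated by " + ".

The two numbers are 1332 and 1239, so their sum is 2571.
largest Fibonacci ≤ 2571 is 1597; 2571 − 1597 = 974
largest Fibonacci ≤ 974 is 610; 974 − 610 = 364
largest Fibonacci ≤ 364 is 233; 364 − 233 = 131
largest Fibonacci ≤ 131 is 89; 131 − 89 = 42
largest Fibonacci ≤ 42 is 34; 42 − 34 = 8
largest Fibonacci ≤ 8 is 8; 8 − 8 = 0

1597 + 610 + 233 + 89 + 34 + 8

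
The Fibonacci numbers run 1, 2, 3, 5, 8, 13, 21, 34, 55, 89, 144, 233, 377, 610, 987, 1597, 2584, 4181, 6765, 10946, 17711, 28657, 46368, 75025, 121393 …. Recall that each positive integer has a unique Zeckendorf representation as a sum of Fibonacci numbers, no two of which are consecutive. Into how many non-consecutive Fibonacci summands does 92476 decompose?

take 75025 (≤ 92476); 92476 − 75025 = 17451
take 10946 (≤ 17451); 17451 − 10946 = 6505
take 4181 (≤ 6505); 6505 − 4181 = 2324
take 1597 (≤ 2324); 2324 − 1597 = 727
take 610 (≤ 727); 727 − 610 = 117
take 89 (≤ 117); 117 − 89 = 28
take 21 (≤ 28); 28 − 21 = 7
take 5 (≤ 7); 7 − 5 = 2
take 2 (≤ 2); 2 − 2 = 0
92476 = 75025 + 10946 + 4181 + 1597 + 610 + 89 + 21 + 5 + 2, which has 9 terms.

9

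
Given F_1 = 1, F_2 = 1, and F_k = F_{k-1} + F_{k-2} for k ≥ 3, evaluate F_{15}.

Iterating the recurrence up to F_{9} = 34 and F_{8} = 21:
F_{10} = F_{9} + F_{8} = 34 + 21 = 55
F_{11} = F_{10} + F_{9} = 55 + 34 = 89
F_{12} = F_{11} + F_{10} = 89 + 55 = 144
F_{13} = F_{12} + F_{11} = 144 + 89 = 233
F_{14} = F_{13} + F_{12} = 233 + 144 = 377
F_{15} = F_{14} + F_{13} = 377 + 233 = 610

610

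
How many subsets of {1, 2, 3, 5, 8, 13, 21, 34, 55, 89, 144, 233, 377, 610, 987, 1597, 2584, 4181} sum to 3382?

Starting from the Zeckendorf form and repeatedly splitting a term F_k into F_{k−1} + F_{k−2} (when neither is already used) reaches every representation.
3382 = 2584+610+144+34+8+2 = 2584+610+144+34+5+3+2 = 2584+610+144+21+13+8+2 = … (29 more), for 32 in all.

32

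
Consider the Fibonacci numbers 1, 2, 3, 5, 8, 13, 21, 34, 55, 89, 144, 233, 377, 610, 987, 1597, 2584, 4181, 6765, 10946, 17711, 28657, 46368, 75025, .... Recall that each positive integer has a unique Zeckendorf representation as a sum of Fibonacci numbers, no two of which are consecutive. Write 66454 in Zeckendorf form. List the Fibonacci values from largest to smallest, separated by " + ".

46368 + 17711 + 1597 + 610 + 144 + 21 + 3

66454 − 46368 = 20086
20086 − 17711 = 2375
2375 − 1597 = 778
778 − 610 = 168
168 − 144 = 24
24 − 21 = 3
3 − 3 = 0
So 66454 = 46368 + 17711 + 1597 + 610 + 144 + 21 + 3, with no two terms consecutive in the sequence.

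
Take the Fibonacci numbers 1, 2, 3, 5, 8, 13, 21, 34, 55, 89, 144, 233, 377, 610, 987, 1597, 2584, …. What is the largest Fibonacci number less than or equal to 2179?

1597 ≤ 2179 < 2584, so the largest Fibonacci number not exceeding 2179 is 1597.

1597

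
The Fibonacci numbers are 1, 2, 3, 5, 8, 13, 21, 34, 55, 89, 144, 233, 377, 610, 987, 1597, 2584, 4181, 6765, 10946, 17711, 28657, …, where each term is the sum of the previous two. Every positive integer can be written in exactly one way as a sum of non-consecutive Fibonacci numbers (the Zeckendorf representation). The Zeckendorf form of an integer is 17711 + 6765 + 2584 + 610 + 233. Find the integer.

17711 + 6765 + 2584 + 610 + 233 = 27903.

27903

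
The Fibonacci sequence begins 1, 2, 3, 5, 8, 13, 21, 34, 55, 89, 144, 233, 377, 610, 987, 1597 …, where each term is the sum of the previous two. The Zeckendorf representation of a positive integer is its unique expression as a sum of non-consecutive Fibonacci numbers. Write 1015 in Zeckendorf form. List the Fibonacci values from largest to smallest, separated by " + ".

987 + 21 + 5 + 2

Greedy algorithm:
take 987 (≤ 1015); 1015 − 987 = 28
take 21 (≤ 28); 28 − 21 = 7
take 5 (≤ 7); 7 − 5 = 2
take 2 (≤ 2); 2 − 2 = 0
So 1015 = 987 + 21 + 5 + 2, with no two terms consecutive in the sequence.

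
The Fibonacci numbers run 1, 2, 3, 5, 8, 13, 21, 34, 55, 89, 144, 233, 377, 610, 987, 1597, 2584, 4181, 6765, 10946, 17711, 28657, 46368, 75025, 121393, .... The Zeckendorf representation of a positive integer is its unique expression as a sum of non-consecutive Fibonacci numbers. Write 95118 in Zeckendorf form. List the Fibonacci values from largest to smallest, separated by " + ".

take 75025 (≤ 95118); 95118 − 75025 = 20093
take 17711 (≤ 20093); 20093 − 17711 = 2382
take 1597 (≤ 2382); 2382 − 1597 = 785
take 610 (≤ 785); 785 − 610 = 175
take 144 (≤ 175); 175 − 144 = 31
take 21 (≤ 31); 31 − 21 = 10
take 8 (≤ 10); 10 − 8 = 2
take 2 (≤ 2); 2 − 2 = 0
So 95118 = 75025 + 17711 + 1597 + 610 + 144 + 21 + 8 + 2, with no two terms consecutive in the sequence.

75025 + 17711 + 1597 + 610 + 144 + 21 + 8 + 2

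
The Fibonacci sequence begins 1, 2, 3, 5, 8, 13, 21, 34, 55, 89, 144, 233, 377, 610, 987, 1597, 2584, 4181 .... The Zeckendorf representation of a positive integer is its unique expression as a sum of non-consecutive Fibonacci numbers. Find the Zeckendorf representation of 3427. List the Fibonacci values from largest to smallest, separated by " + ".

2584 ≤ 3427 < 4181, so take 2584; remainder 843
610 ≤ 843 < 987, so take 610; remainder 233
233 ≤ 233 < 377, so take 233; remainder 0
So 3427 = 2584 + 610 + 233, with no two terms consecutive in the sequence.

2584 + 610 + 233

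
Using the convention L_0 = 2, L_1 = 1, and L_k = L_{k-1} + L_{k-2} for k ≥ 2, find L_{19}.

9349

Iterating the recurrence up to L_{13} = 521 and L_{12} = 322:
L_{14} = L_{13} + L_{12} = 521 + 322 = 843
L_{15} = L_{14} + L_{13} = 843 + 521 = 1364
L_{16} = L_{15} + L_{14} = 1364 + 843 = 2207
L_{17} = L_{16} + L_{15} = 2207 + 1364 = 3571
L_{18} = L_{17} + L_{16} = 3571 + 2207 = 5778
L_{19} = L_{18} + L_{17} = 5778 + 3571 = 9349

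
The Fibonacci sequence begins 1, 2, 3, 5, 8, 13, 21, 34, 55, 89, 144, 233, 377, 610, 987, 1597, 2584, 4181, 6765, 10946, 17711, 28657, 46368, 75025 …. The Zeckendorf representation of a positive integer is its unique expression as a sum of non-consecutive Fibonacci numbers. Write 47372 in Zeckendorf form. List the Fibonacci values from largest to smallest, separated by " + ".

46368 + 987 + 13 + 3 + 1

take 46368 (≤ 47372); 47372 − 46368 = 1004
take 987 (≤ 1004); 1004 − 987 = 17
take 13 (≤ 17); 17 − 13 = 4
take 3 (≤ 4); 4 − 3 = 1
take 1 (≤ 1); 1 − 1 = 0
So 47372 = 46368 + 987 + 13 + 3 + 1, with no two terms consecutive in the sequence.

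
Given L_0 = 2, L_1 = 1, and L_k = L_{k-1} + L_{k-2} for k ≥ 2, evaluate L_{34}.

12752043

Iterating the recurrence up to L_{26} = 271443 and L_{25} = 167761:
L_{27} = L_{26} + L_{25} = 271443 + 167761 = 439204
L_{28} = L_{27} + L_{26} = 439204 + 271443 = 710647
L_{29} = L_{28} + L_{27} = 710647 + 439204 = 1149851
L_{30} = L_{29} + L_{28} = 1149851 + 710647 = 1860498
L_{31} = L_{30} + L_{29} = 1860498 + 1149851 = 3010349
L_{32} = L_{31} + L_{30} = 3010349 + 1860498 = 4870847
L_{33} = L_{32} + L_{31} = 4870847 + 3010349 = 7881196
L_{34} = L_{33} + L_{32} = 7881196 + 4870847 = 12752043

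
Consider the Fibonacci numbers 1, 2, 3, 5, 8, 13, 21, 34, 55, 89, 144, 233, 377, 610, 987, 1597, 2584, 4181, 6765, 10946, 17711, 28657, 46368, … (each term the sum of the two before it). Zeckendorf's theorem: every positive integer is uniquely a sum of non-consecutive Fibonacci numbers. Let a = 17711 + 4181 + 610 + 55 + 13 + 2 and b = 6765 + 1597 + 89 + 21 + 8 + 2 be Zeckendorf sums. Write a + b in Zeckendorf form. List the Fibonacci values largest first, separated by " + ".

28657 + 1597 + 610 + 144 + 34 + 8 + 3 + 1

The two numbers are 22572 and 8482, so their sum is 31054.
31054 − 28657 = 2397
2397 − 1597 = 800
800 − 610 = 190
190 − 144 = 46
46 − 34 = 12
12 − 8 = 4
4 − 3 = 1
1 − 1 = 0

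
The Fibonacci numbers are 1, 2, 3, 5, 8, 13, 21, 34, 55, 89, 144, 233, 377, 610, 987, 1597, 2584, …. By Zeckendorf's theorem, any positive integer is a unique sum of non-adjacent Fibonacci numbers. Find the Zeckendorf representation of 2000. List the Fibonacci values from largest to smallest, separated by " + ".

1597 + 377 + 21 + 5

1597 ≤ 2000 < 2584, so take 1597; remainder 403
377 ≤ 403 < 610, so take 377; remainder 26
21 ≤ 26 < 34, so take 21; remainder 5
5 ≤ 5 < 8, so take 5; remainder 0
So 2000 = 1597 + 377 + 21 + 5, with no two terms consecutive in the sequence.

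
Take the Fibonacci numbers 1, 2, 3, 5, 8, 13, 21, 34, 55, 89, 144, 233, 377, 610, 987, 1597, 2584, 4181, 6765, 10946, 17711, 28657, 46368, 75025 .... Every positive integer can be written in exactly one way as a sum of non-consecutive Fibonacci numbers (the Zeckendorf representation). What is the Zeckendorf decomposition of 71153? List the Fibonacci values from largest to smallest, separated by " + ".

46368 + 17711 + 6765 + 233 + 55 + 21

Greedily peel off the largest Fibonacci term at each step:
largest Fibonacci ≤ 71153 is 46368; 71153 − 46368 = 24785
largest Fibonacci ≤ 24785 is 17711; 24785 − 17711 = 7074
largest Fibonacci ≤ 7074 is 6765; 7074 − 6765 = 309
largest Fibonacci ≤ 309 is 233; 309 − 233 = 76
largest Fibonacci ≤ 76 is 55; 76 − 55 = 21
largest Fibonacci ≤ 21 is 21; 21 − 21 = 0
So 71153 = 46368 + 17711 + 6765 + 233 + 55 + 21, with no two terms consecutive in the sequence.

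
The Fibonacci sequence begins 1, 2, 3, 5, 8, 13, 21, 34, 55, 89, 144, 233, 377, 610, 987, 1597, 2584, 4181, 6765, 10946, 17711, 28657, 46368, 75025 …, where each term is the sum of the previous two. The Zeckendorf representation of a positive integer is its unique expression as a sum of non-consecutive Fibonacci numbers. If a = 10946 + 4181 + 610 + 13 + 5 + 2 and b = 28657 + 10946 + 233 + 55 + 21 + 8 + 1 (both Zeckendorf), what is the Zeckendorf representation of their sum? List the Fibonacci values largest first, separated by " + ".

The two numbers are 15757 and 39921, so their sum is 55678.
46368 ≤ 55678 < 75025, so take 46368; remainder 9310
6765 ≤ 9310 < 10946, so take 6765; remainder 2545
1597 ≤ 2545 < 2584, so take 1597; remainder 948
610 ≤ 948 < 987, so take 610; remainder 338
233 ≤ 338 < 377, so take 233; remainder 105
89 ≤ 105 < 144, so take 89; remainder 16
13 ≤ 16 < 21, so take 13; remainder 3
3 ≤ 3 < 5, so take 3; remainder 0

46368 + 6765 + 1597 + 610 + 233 + 89 + 13 + 3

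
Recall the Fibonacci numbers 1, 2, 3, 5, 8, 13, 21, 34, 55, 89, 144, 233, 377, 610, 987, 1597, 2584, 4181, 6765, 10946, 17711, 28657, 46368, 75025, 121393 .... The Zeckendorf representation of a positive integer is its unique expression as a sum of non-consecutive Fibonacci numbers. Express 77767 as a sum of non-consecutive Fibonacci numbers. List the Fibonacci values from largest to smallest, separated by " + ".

75025 ≤ 77767 < 121393, so take 75025; remainder 2742
2584 ≤ 2742 < 4181, so take 2584; remainder 158
144 ≤ 158 < 233, so take 144; remainder 14
13 ≤ 14 < 21, so take 13; remainder 1
1 ≤ 1 < 2, so take 1; remainder 0
So 77767 = 75025 + 2584 + 144 + 13 + 1, with no two terms consecutive in the sequence.

75025 + 2584 + 144 + 13 + 1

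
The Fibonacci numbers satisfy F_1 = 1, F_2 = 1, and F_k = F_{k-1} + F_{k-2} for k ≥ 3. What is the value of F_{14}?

377

Iterating the recurrence up to F_{8} = 21 and F_{7} = 13:
F_{9} = F_{8} + F_{7} = 21 + 13 = 34
F_{10} = F_{9} + F_{8} = 34 + 21 = 55
F_{11} = F_{10} + F_{9} = 55 + 34 = 89
F_{12} = F_{11} + F_{10} = 89 + 55 = 144
F_{13} = F_{12} + F_{11} = 144 + 89 = 233
F_{14} = F_{13} + F_{12} = 233 + 144 = 377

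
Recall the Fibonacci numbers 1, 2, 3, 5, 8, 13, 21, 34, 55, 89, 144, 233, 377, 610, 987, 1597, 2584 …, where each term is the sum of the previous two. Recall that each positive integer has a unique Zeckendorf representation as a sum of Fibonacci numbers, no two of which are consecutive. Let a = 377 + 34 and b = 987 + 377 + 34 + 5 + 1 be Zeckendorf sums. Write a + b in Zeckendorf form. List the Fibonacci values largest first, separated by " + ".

1597 + 144 + 55 + 13 + 5 + 1

The two numbers are 411 and 1404, so their sum is 1815.
1597 ≤ 1815 < 2584, so take 1597; remainder 218
144 ≤ 218 < 233, so take 144; remainder 74
55 ≤ 74 < 89, so take 55; remainder 19
13 ≤ 19 < 21, so take 13; remainder 6
5 ≤ 6 < 8, so take 5; remainder 1
1 ≤ 1 < 2, so take 1; remainder 0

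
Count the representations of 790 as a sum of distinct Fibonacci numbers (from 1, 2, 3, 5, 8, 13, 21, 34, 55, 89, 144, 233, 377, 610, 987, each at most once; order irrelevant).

Starting from the Zeckendorf form and repeatedly splitting a term F_k into F_{k−1} + F_{k−2} (when neither is already used) reaches every representation.
790 = 610+144+34+2 = 610+144+21+13+2 = 610+89+55+34+2 = 377+233+144+34+2 = 610+144+21+8+5+2 = … (7 more), for 12 in all.

12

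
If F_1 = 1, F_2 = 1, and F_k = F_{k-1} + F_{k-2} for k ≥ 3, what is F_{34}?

Iterating the recurrence up to F_{27} = 196418 and F_{26} = 121393:
F_{28} = F_{27} + F_{26} = 196418 + 121393 = 317811
F_{29} = F_{28} + F_{27} = 317811 + 196418 = 514229
F_{30} = F_{29} + F_{28} = 514229 + 317811 = 832040
F_{31} = F_{30} + F_{29} = 832040 + 514229 = 1346269
F_{32} = F_{31} + F_{30} = 1346269 + 832040 = 2178309
F_{33} = F_{32} + F_{31} = 2178309 + 1346269 = 3524578
F_{34} = F_{33} + F_{32} = 3524578 + 2178309 = 5702887

5702887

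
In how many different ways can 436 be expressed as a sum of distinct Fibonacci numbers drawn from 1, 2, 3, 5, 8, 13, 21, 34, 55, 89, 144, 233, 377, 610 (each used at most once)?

Starting from the Zeckendorf form and repeatedly splitting a term F_k into F_{k−1} + F_{k−2} (when neither is already used) reaches every representation.
436 = 377+55+3+1 = 377+34+21+3+1 = 233+144+55+3+1 = 377+34+13+8+3+1 = 233+144+34+21+3+1 = … (3 more), for 8 in all.

8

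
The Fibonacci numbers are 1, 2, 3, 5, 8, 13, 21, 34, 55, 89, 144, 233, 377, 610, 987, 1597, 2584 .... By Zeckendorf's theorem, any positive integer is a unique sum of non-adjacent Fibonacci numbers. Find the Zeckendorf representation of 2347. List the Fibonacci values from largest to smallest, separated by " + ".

1597 + 610 + 89 + 34 + 13 + 3 + 1

Repeatedly subtract the largest Fibonacci number that fits:
largest Fibonacci ≤ 2347 is 1597; 2347 − 1597 = 750
largest Fibonacci ≤ 750 is 610; 750 − 610 = 140
largest Fibonacci ≤ 140 is 89; 140 − 89 = 51
largest Fibonacci ≤ 51 is 34; 51 − 34 = 17
largest Fibonacci ≤ 17 is 13; 17 − 13 = 4
largest Fibonacci ≤ 4 is 3; 4 − 3 = 1
largest Fibonacci ≤ 1 is 1; 1 − 1 = 0
So 2347 = 1597 + 610 + 89 + 34 + 13 + 3 + 1, with no two terms consecutive in the sequence.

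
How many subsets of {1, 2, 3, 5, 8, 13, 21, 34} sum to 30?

30 = 21+8+1 = 21+5+3+1 = 13+8+5+3+1 — 3 representations.

3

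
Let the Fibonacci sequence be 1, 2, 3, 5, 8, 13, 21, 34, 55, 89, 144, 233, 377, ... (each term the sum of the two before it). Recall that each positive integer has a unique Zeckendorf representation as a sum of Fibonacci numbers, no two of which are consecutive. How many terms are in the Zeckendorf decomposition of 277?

Repeatedly subtract the largest Fibonacci number that fits:
subtract 233 from 277: 44 remains
subtract 34 from 44: 10 remains
subtract 8 from 10: 2 remains
subtract 2 from 2: 0 remains
277 = 233 + 34 + 8 + 2, which has 4 terms.

4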